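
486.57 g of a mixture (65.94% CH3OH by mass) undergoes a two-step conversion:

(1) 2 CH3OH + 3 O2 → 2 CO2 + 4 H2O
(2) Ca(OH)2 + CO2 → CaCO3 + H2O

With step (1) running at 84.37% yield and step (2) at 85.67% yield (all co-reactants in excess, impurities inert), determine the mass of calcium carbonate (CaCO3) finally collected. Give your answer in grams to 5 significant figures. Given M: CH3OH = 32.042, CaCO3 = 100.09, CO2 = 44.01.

Pure CH3OH = 486.57 × 0.6594 = 320.844 g.
n(CH3OH) = 320.844 / 32.042 = 10.0132 mol.
Step 1 (CH3OH:CO2 = 2:2): theoretical n(CO2) = 10.0132 mol; at 84.37% yield, n(CO2) = 8.44817 mol.
Step 2 (CO2:CaCO3 = 1:1): theoretical n(CaCO3) = 8.44817 mol, so theoretical mass = 8.44817 × 100.09 = 845.577 g.
At 85.67% yield, actual mass of CaCO3 = 845.577 × 0.8567 = 724.406 g.

724.41 g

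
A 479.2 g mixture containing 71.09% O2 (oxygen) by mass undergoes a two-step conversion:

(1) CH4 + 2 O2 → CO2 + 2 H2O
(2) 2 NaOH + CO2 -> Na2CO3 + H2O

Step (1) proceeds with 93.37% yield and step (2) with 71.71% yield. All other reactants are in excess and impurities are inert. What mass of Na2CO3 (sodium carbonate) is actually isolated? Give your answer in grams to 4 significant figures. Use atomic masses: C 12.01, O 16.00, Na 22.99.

Pure O2 = 479.2 × 0.7109 = 340.66 g.
M(O2) = 2(16.00) = 32.00 g/mol.
M(Na2CO3) = 2(22.99) + 12.01 + 3(16.00) = 105.99 g/mol.
n(O2) = 340.66 / 32.00 = 10.646 mol.
Step 1 (O2:CO2 = 2:1): theoretical n(CO2) = 5.3229 mol; at 93.37% yield, n(CO2) = 4.9700 mol.
Step 2 (CO2:Na2CO3 = 1:1): theoretical n(Na2CO3) = 4.9700 mol, so theoretical mass = 4.9700 × 105.99 = 526.77 g.
At 71.71% yield, actual mass of Na2CO3 = 526.77 × 0.7171 = 377.74 g.

377.7 g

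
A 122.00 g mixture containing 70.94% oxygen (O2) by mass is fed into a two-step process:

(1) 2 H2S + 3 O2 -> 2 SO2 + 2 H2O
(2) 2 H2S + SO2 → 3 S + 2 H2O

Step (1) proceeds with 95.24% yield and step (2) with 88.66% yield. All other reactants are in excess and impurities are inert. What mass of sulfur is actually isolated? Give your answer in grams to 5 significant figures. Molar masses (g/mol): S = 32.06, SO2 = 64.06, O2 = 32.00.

146.43 g

Pure O2 = 122.00 × 0.7094 = 86.5468 g.
n(O2) = 86.5468 / 32.00 = 2.70459 mol.
Step 1 (O2:SO2 = 3:2): theoretical n(SO2) = 1.80306 mol; at 95.24% yield, n(SO2) = 1.71723 mol.
Step 2 (SO2:S = 1:3): theoretical n(S) = 5.15170 mol, so theoretical mass = 5.15170 × 32.06 = 165.163 g.
At 88.66% yield, actual mass of S = 165.163 × 0.8866 = 146.434 g.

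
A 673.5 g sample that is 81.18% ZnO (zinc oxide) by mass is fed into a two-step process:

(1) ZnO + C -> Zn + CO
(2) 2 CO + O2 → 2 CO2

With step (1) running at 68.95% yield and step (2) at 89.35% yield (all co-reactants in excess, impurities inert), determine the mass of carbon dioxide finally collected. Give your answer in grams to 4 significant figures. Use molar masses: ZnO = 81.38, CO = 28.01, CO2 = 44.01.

Pure ZnO = 673.5 × 0.8118 = 546.75 g.
n(ZnO) = 546.75 / 81.38 = 6.7184 mol.
Step 1 (ZnO:CO = 1:1): theoretical n(CO) = 6.7184 mol; at 68.95% yield, n(CO) = 4.6324 mol.
Step 2 (CO:CO2 = 2:2): theoretical n(CO2) = 4.6324 mol, so theoretical mass = 4.6324 × 44.01 = 203.87 g.
At 89.35% yield, actual mass of CO2 = 203.87 × 0.8935 = 182.16 g.

182.2 g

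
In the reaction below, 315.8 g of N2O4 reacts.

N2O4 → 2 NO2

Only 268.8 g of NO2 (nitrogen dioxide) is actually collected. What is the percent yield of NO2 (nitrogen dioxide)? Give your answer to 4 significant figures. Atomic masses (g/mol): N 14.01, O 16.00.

M(N2O4) = 2(14.01) + 4(16.00) = 92.02 g/mol.
M(NO2) = 14.01 + 2(16.00) = 46.01 g/mol.
n(N2O4) = 315.80 g / 92.02 g/mol = 3.4319 mol.
From the equation the N2O4:NO2 mole ratio is 1:2, so n(NO2) = 3.4319 × 2/1 = 6.8637 mol.
Mass of NO2 = 6.8637 mol × 46.01 g/mol = 315.80 g.
This is the theoretical yield. Percent yield = 268.8 g / 315.80 g × 100% = 85.117%.

85.12 %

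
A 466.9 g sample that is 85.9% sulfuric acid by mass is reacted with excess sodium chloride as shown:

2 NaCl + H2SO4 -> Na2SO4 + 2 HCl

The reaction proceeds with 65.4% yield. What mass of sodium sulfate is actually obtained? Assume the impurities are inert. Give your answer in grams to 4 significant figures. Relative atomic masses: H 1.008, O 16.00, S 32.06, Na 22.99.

379.9 g

Pure H2SO4 available = 466.9 g × 0.859 = 401.07 g.
M(H2SO4) = 2(1.008) + 32.06 + 4(16.00) = 98.076 g/mol.
M(Na2SO4) = 2(22.99) + 32.06 + 4(16.00) = 142.04 g/mol.
n(H2SO4) = 401.07 g / 98.076 g/mol = 4.0894 mol.
From the equation the H2SO4:Na2SO4 mole ratio is 1:1, so n(Na2SO4) = 4.0894 × 1/1 = 4.0894 mol.
Mass of Na2SO4 = 4.0894 mol × 142.04 g/mol = 580.85 g.
Actual mass collected = 580.85 g × 0.654 = 379.88 g.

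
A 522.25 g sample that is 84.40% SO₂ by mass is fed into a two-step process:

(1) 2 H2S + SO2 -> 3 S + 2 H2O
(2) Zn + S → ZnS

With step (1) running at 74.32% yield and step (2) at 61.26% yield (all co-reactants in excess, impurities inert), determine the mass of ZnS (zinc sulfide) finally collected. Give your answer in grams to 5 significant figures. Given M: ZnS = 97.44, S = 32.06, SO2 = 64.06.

915.75 g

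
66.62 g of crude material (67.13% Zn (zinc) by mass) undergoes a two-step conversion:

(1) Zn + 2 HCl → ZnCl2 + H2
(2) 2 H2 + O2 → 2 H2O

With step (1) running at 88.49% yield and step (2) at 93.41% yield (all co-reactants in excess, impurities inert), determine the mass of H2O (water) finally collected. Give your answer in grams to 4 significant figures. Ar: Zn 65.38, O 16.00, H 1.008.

10.19 g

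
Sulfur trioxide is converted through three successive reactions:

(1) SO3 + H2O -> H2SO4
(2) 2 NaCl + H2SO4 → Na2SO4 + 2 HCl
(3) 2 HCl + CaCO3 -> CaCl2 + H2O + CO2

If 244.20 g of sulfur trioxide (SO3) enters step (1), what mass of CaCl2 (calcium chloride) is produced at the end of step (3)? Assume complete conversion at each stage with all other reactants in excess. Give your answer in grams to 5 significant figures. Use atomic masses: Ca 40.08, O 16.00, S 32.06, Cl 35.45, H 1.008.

338.51 g

M(SO3) = 32.06 + 3(16.00) = 80.06 g/mol.
M(CaCl2) = 40.08 + 2(35.45) = 110.98 g/mol.
n(SO3) = 244.20 / 80.06 = 3.05021 mol.
Reaction (1): SO3→H2SO4 ratio 1:1 ⇒ n(H2SO4) = 3.05021 mol.
Reaction (2): H2SO4→HCl ratio 1:2 ⇒ n(HCl) = 6.10042 mol.
Reaction (3): HCl→CaCl2 ratio 2:1 ⇒ n(CaCl2) = 3.05021 mol.
Mass of CaCl2 = 3.05021 × 110.98 = 338.513 g.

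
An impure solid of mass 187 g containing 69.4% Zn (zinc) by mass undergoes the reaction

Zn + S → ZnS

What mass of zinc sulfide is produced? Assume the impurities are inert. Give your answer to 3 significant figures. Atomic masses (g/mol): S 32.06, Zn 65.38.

Mass of pure Zn = 187 g × 0.694 = 129.8 g.
M(Zn) = 65.38 g/mol.
M(ZnS) = 65.38 + 32.06 = 97.44 g/mol.
n(Zn) = 129.8 g / 65.38 g/mol = 1.985 mol.
From the equation the Zn:ZnS mole ratio is 1:1, so n(ZnS) = 1.985 × 1/1 = 1.985 mol.
Mass of ZnS = 1.985 mol × 97.44 g/mol = 193.4 g.

193 g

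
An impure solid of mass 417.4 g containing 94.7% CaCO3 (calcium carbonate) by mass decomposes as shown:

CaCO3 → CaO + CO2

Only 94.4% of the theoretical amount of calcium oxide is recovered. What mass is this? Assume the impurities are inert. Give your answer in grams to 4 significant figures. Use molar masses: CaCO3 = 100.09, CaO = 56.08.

209.1 g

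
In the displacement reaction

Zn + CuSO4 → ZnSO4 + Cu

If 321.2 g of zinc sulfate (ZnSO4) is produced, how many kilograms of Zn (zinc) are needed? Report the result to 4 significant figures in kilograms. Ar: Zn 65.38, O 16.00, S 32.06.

0.1301 kg

M(ZnSO4) = 65.38 + 32.06 + 4(16.00) = 161.44 g/mol.
M(Zn) = 65.38 g/mol.
n(ZnSO4) = 321.20 g / 161.44 g/mol = 1.9896 mol.
From the equation the ZnSO4:Zn mole ratio is 1:1, so n(Zn) = 1.9896 × 1/1 = 1.9896 mol.
Mass of Zn = 1.9896 mol × 65.38 g/mol = 130.08 g.
Converting to kg: 130.08 g = 0.1301 kg.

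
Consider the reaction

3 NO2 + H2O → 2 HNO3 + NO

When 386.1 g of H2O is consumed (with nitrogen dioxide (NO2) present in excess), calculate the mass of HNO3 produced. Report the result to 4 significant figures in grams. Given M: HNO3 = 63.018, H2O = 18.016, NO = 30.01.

n(H2O) = 386.10 g / 18.016 g/mol = 21.431 mol.
From the equation the H2O:HNO3 mole ratio is 1:2, so n(HNO3) = 21.431 × 2/1 = 42.862 mol.
Mass of HNO3 = 42.862 mol × 63.018 g/mol = 2701.1 g.

2701 g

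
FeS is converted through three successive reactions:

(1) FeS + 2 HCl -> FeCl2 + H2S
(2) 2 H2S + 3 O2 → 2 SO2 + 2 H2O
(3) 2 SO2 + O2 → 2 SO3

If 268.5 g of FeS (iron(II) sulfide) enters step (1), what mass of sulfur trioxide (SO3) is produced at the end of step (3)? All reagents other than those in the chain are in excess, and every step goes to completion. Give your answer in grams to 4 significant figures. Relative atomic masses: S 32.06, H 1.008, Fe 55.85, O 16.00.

M(FeS) = 55.85 + 32.06 = 87.91 g/mol.
M(SO3) = 32.06 + 3(16.00) = 80.06 g/mol.
n(FeS) = 268.5 / 87.91 = 3.0543 mol.
Reaction (1): FeS→H2S ratio 1:1 ⇒ n(H2S) = 3.0543 mol.
Reaction (2): H2S→SO2 ratio 2:2 ⇒ n(SO2) = 3.0543 mol.
Reaction (3): SO2→SO3 ratio 2:2 ⇒ n(SO3) = 3.0543 mol.
Mass of SO3 = 3.0543 × 80.06 = 244.52 g.

244.5 g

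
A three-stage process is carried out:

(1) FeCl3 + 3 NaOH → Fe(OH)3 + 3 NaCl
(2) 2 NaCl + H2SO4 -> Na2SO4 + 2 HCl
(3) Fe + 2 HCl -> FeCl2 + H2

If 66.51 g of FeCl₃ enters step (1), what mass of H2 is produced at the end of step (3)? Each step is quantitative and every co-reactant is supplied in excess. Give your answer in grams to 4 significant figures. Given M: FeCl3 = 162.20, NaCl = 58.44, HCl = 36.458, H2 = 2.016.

1.240 g

n(FeCl3) = 66.51 / 162.20 = 0.41005 mol.
Reaction (1): FeCl3→NaCl ratio 1:3 ⇒ n(NaCl) = 1.2301 mol.
Reaction (2): NaCl→HCl ratio 2:2 ⇒ n(HCl) = 1.2301 mol.
Reaction (3): HCl→H2 ratio 2:1 ⇒ n(H2) = 0.61507 mol.
Mass of H2 = 0.61507 × 2.016 = 1.2400 g.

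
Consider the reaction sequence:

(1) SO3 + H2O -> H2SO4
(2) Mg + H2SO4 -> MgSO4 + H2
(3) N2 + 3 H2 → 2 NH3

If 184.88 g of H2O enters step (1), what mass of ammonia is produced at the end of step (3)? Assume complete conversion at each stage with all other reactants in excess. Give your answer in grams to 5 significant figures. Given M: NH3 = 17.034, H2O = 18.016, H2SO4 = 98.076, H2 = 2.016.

116.54 g

n(H2O) = 184.88 / 18.016 = 10.2620 mol.
Reaction (1): H2O→H2SO4 ratio 1:1 ⇒ n(H2SO4) = 10.2620 mol.
Reaction (2): H2SO4→H2 ratio 1:1 ⇒ n(H2) = 10.2620 mol.
Reaction (3): H2→NH3 ratio 3:2 ⇒ n(NH3) = 6.84133 mol.
Mass of NH3 = 6.84133 × 17.034 = 116.535 g.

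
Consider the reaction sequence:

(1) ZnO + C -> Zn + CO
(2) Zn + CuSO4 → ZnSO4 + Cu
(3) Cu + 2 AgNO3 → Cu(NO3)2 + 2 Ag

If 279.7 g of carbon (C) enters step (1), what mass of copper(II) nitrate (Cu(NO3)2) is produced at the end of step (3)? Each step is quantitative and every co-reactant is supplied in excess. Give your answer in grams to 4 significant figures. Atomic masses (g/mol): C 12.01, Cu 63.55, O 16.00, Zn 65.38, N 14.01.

M(C) = 12.01 g/mol.
M(Cu(NO3)2) = 63.55 + 2(14.01) + 6(16.00) = 187.57 g/mol.
n(C) = 279.7 / 12.01 = 23.289 mol.
Reaction (1): C→Zn ratio 1:1 ⇒ n(Zn) = 23.289 mol.
Reaction (2): Zn→Cu ratio 1:1 ⇒ n(Cu) = 23.289 mol.
Reaction (3): Cu→Cu(NO3)2 ratio 1:1 ⇒ n(Cu(NO3)2) = 23.289 mol.
Mass of Cu(NO3)2 = 23.289 × 187.57 = 4368.3 g.

4368 g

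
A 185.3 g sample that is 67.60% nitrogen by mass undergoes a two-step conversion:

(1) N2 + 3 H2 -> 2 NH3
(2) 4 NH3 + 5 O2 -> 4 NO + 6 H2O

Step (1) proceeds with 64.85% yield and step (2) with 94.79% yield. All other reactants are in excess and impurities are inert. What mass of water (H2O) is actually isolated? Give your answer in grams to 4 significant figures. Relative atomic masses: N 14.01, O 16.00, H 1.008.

Pure N2 = 185.3 × 0.6760 = 125.26 g.
M(N2) = 2(14.01) = 28.02 g/mol.
M(H2O) = 2(1.008) + 16.00 = 18.016 g/mol.
n(N2) = 125.26 / 28.02 = 4.4705 mol.
Step 1 (N2:NH3 = 1:2): theoretical n(NH3) = 8.9410 mol; at 64.85% yield, n(NH3) = 5.7982 mol.
Step 2 (NH3:H2O = 4:6): theoretical n(H2O) = 8.6973 mol, so theoretical mass = 8.6973 × 18.016 = 156.69 g.
At 94.79% yield, actual mass of H2O = 156.69 × 0.9479 = 148.53 g.

148.5 g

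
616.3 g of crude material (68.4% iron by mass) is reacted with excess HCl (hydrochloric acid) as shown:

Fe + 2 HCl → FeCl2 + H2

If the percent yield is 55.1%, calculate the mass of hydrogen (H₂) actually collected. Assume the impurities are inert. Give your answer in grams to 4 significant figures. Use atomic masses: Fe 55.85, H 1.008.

8.384 g

Pure Fe available = 616.3 g × 0.684 = 421.55 g.
M(Fe) = 55.85 g/mol.
M(H2) = 2(1.008) = 2.016 g/mol.
n(Fe) = 421.55 g / 55.85 g/mol = 7.5479 mol.
From the equation the Fe:H2 mole ratio is 1:1, so n(H2) = 7.5479 × 1/1 = 7.5479 mol.
Mass of H2 = 7.5479 mol × 2.016 g/mol = 15.217 g.
Actual mass collected = 15.217 g × 0.551 = 8.3843 g.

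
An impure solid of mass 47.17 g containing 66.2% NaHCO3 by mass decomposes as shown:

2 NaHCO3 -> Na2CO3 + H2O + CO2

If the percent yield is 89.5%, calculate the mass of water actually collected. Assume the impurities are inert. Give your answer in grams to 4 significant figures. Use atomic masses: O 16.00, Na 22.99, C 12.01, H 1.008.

2.997 g

Pure NaHCO3 available = 47.17 g × 0.662 = 31.227 g.
M(NaHCO3) = 22.99 + 1.008 + 12.01 + 3(16.00) = 84.008 g/mol.
M(H2O) = 2(1.008) + 16.00 = 18.016 g/mol.
n(NaHCO3) = 31.227 g / 84.008 g/mol = 0.37171 mol.
From the equation the NaHCO3:H2O mole ratio is 2:1, so n(H2O) = 0.37171 × 1/2 = 0.18585 mol.
Mass of H2O = 0.18585 mol × 18.016 g/mol = 3.3484 g.
Actual mass collected = 3.3484 g × 0.895 = 2.9968 g.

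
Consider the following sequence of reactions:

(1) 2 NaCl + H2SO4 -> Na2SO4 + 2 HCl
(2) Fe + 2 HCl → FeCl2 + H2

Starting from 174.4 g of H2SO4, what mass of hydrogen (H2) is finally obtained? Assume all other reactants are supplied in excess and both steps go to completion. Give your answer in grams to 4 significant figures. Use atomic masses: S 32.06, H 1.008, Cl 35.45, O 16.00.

3.585 g

M(H2SO4) = 2(1.008) + 32.06 + 4(16.00) = 98.076 g/mol.
M(H2) = 2(1.008) = 2.016 g/mol.
n(H2SO4) = 174.40 / 98.076 = 1.7782 mol.
Step 1 gives a 1:2 ratio of H2SO4 to HCl, so n(HCl) = 3.5564 mol.
In step 2 the HCl:H2 ratio is 2:1, so n(H2) = 1.7782 mol.
Mass of H2 = 1.7782 × 2.016 = 3.5849 g.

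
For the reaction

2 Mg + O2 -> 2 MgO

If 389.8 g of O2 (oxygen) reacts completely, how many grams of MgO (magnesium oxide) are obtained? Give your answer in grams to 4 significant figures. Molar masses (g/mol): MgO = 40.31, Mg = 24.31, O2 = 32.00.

982.1 g

n(O2) = 389.80 g / 32.00 g/mol = 12.181 mol.
From the equation the O2:MgO mole ratio is 1:2, so n(MgO) = 12.181 × 2/1 = 24.363 mol.
Mass of MgO = 24.363 mol × 40.31 g/mol = 982.05 g.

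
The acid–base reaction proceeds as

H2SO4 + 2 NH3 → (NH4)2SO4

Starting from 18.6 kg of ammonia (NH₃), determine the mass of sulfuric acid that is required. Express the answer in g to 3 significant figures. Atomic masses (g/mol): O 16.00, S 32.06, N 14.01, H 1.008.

53500 g

M(NH3) = 14.01 + 3(1.008) = 17.034 g/mol.
M(H2SO4) = 2(1.008) + 32.06 + 4(16.00) = 98.076 g/mol.
Convert: 18.6 kg = 18600 g.
n(NH3) = 18600 g / 17.034 g/mol = 1092 mol.
From the equation the NH3:H2SO4 mole ratio is 2:1, so n(H2SO4) = 1092 × 1/2 = 546.0 mol.
Mass of H2SO4 = 546.0 mol × 98.076 g/mol = 53550 g.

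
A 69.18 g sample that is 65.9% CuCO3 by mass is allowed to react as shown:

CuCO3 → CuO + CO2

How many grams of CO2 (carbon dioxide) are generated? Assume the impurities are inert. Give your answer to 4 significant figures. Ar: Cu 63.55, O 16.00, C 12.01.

Mass of pure CuCO3 = 69.18 g × 0.659 = 45.590 g.
M(CuCO3) = 63.55 + 12.01 + 3(16.00) = 123.56 g/mol.
M(CO2) = 12.01 + 2(16.00) = 44.01 g/mol.
n(CuCO3) = 45.590 g / 123.56 g/mol = 0.36897 mol.
From the equation the CuCO3:CO2 mole ratio is 1:1, so n(CO2) = 0.36897 × 1/1 = 0.36897 mol.
Mass of CO2 = 0.36897 mol × 44.01 g/mol = 16.238 g.

16.24 g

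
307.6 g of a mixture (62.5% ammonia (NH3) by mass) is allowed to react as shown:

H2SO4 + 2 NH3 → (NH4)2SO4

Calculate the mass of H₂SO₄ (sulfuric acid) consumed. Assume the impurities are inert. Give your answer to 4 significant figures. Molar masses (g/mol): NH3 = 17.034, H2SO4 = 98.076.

553.5 g

Mass of pure NH3 = 307.6 g × 0.625 = 192.25 g.
n(NH3) = 192.25 g / 17.034 g/mol = 11.286 mol.
From the equation the NH3:H2SO4 mole ratio is 2:1, so n(H2SO4) = 11.286 × 1/2 = 5.6431 mol.
Mass of H2SO4 = 5.6431 mol × 98.076 g/mol = 553.46 g.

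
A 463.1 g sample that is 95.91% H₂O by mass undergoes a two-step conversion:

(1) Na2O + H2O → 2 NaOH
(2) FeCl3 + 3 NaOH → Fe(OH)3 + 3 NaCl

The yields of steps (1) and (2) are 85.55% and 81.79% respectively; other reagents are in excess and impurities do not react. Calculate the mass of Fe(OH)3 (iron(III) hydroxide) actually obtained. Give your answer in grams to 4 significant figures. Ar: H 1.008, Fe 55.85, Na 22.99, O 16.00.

1229 g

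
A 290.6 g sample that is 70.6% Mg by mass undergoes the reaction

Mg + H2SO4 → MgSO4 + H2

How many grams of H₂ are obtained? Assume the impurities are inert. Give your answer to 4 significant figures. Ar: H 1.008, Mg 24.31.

17.01 g

Mass of pure Mg = 290.6 g × 0.706 = 205.16 g.
M(Mg) = 24.31 g/mol.
M(H2) = 2(1.008) = 2.016 g/mol.
n(Mg) = 205.16 g / 24.31 g/mol = 8.4395 mol.
From the equation the Mg:H2 mole ratio is 1:1, so n(H2) = 8.4395 × 1/1 = 8.4395 mol.
Mass of H2 = 8.4395 mol × 2.016 g/mol = 17.014 g.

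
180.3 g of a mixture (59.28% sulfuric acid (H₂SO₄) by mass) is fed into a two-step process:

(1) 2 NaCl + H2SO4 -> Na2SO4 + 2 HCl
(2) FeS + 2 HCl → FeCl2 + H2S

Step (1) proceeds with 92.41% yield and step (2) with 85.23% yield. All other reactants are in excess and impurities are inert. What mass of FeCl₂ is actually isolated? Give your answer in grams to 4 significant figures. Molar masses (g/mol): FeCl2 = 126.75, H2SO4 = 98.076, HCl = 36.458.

Pure H2SO4 = 180.3 × 0.5928 = 106.88 g.
n(H2SO4) = 106.88 / 98.076 = 1.0898 mol.
Step 1 (H2SO4:HCl = 1:2): theoretical n(HCl) = 2.1796 mol; at 92.41% yield, n(HCl) = 2.0141 mol.
Step 2 (HCl:FeCl2 = 2:1): theoretical n(FeCl2) = 1.0071 mol, so theoretical mass = 1.0071 × 126.75 = 127.65 g.
At 85.23% yield, actual mass of FeCl2 = 127.65 × 0.8523 = 108.79 g.

108.8 g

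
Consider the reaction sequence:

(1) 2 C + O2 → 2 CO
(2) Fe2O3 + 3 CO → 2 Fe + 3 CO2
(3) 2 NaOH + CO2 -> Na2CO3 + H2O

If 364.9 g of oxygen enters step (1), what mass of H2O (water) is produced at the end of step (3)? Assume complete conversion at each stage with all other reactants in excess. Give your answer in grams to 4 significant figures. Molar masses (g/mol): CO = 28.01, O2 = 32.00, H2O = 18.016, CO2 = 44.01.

410.9 g

n(O2) = 364.9 / 32.00 = 11.403 mol.
Reaction (1): O2→CO ratio 1:2 ⇒ n(CO) = 22.806 mol.
Reaction (2): CO→CO2 ratio 3:3 ⇒ n(CO2) = 22.806 mol.
Reaction (3): CO2→H2O ratio 1:1 ⇒ n(H2O) = 22.806 mol.
Mass of H2O = 22.806 × 18.016 = 410.88 g.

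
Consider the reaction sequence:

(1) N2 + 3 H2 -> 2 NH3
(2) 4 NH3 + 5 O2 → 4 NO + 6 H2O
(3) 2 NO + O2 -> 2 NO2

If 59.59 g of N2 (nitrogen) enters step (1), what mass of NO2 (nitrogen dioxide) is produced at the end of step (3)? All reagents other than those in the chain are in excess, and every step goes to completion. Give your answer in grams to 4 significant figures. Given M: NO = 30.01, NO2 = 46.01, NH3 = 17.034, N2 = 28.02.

195.7 g

n(N2) = 59.59 / 28.02 = 2.1267 mol.
Reaction (1): N2→NH3 ratio 1:2 ⇒ n(NH3) = 4.2534 mol.
Reaction (2): NH3→NO ratio 4:4 ⇒ n(NO) = 4.2534 mol.
Reaction (3): NO→NO2 ratio 2:2 ⇒ n(NO2) = 4.2534 mol.
Mass of NO2 = 4.2534 × 46.01 = 195.70 g.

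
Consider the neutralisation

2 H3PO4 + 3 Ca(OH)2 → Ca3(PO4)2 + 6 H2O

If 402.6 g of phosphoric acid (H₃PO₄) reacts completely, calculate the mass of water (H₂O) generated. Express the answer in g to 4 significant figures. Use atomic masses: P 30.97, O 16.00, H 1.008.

222.1 g

M(H3PO4) = 3(1.008) + 30.97 + 4(16.00) = 97.994 g/mol.
M(H2O) = 2(1.008) + 16.00 = 18.016 g/mol.
n(H3PO4) = 402.60 g / 97.994 g/mol = 4.1084 mol.
From the equation the H3PO4:H2O mole ratio is 2:6, so n(H2O) = 4.1084 × 6/2 = 12.325 mol.
Mass of H2O = 12.325 mol × 18.016 g/mol = 222.05 g.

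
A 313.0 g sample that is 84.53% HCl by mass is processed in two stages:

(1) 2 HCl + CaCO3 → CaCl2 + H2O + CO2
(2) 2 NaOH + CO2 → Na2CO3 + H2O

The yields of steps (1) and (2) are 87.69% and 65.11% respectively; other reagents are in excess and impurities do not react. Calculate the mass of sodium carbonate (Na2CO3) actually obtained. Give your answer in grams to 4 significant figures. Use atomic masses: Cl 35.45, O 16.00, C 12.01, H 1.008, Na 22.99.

Pure HCl = 313.0 × 0.8453 = 264.58 g.
M(HCl) = 1.008 + 35.45 = 36.458 g/mol.
M(Na2CO3) = 2(22.99) + 12.01 + 3(16.00) = 105.99 g/mol.
n(HCl) = 264.58 / 36.458 = 7.2571 mol.
Step 1 (HCl:CO2 = 2:1): theoretical n(CO2) = 3.6285 mol; at 87.69% yield, n(CO2) = 3.1819 mol.
Step 2 (CO2:Na2CO3 = 1:1): theoretical n(Na2CO3) = 3.1819 mol, so theoretical mass = 3.1819 × 105.99 = 337.25 g.
At 65.11% yield, actual mass of Na2CO3 = 337.25 × 0.6511 = 219.58 g.

219.6 g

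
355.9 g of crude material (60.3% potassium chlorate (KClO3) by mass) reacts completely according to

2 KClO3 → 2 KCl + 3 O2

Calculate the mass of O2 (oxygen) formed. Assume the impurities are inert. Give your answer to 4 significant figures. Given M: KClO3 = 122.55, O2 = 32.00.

Mass of pure KClO3 = 355.9 g × 0.603 = 214.61 g.
n(KClO3) = 214.61 g / 122.55 g/mol = 1.7512 mol.
From the equation the KClO3:O2 mole ratio is 2:3, so n(O2) = 1.7512 × 3/2 = 2.6268 mol.
Mass of O2 = 2.6268 mol × 32.00 g/mol = 84.057 g.

84.06 g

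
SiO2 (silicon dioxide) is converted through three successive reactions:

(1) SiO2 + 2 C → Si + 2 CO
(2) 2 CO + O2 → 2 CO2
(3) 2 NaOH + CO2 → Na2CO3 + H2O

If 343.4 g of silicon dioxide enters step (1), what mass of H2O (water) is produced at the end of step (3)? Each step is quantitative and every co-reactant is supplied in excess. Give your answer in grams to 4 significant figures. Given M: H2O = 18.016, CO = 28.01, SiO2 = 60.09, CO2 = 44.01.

n(SiO2) = 343.4 / 60.09 = 5.7148 mol.
Reaction (1): SiO2→CO ratio 1:2 ⇒ n(CO) = 11.430 mol.
Reaction (2): CO→CO2 ratio 2:2 ⇒ n(CO2) = 11.430 mol.
Reaction (3): CO2→H2O ratio 1:1 ⇒ n(H2O) = 11.430 mol.
Mass of H2O = 11.430 × 18.016 = 205.91 g.

205.9 g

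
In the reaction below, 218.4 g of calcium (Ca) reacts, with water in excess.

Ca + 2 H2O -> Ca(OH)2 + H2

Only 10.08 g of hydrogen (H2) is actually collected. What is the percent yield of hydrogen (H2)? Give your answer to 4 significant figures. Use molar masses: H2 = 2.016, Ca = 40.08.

n(Ca) = 218.40 g / 40.08 g/mol = 5.4491 mol.
From the equation the Ca:H2 mole ratio is 1:1, so n(H2) = 5.4491 × 1/1 = 5.4491 mol.
Mass of H2 = 5.4491 mol × 2.016 g/mol = 10.985 g.
This is the theoretical yield. Percent yield = 10.08 g / 10.985 g × 100% = 91.758%.

91.76 %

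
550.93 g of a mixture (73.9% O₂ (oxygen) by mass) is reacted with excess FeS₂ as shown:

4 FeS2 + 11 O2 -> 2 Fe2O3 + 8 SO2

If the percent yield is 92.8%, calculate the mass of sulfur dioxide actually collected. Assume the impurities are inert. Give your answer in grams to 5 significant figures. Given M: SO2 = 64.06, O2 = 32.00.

Pure O2 available = 550.93 g × 0.739 = 407.137 g.
n(O2) = 407.137 g / 32.00 g/mol = 12.7230 mol.
From the equation the O2:SO2 mole ratio is 11:8, so n(SO2) = 12.7230 × 8/11 = 9.25312 mol.
Mass of SO2 = 9.25312 mol × 64.06 g/mol = 592.755 g.
Actual mass collected = 592.755 g × 0.928 = 550.077 g.

550.08 g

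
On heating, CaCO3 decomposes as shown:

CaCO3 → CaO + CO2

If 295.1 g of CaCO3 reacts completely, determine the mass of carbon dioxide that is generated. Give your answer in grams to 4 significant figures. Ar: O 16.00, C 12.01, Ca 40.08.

129.8 g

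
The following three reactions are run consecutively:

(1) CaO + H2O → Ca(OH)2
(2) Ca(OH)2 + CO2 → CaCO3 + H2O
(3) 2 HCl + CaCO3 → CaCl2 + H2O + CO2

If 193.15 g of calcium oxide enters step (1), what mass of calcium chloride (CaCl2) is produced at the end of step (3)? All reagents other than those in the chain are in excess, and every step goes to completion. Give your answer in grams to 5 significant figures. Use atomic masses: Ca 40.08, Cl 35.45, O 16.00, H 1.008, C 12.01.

382.24 g

M(CaO) = 40.08 + 16.00 = 56.08 g/mol.
M(CaCl2) = 40.08 + 2(35.45) = 110.98 g/mol.
n(CaO) = 193.15 / 56.08 = 3.44419 mol.
Reaction (1): CaO→Ca(OH)2 ratio 1:1 ⇒ n(Ca(OH)2) = 3.44419 mol.
Reaction (2): Ca(OH)2→CaCO3 ratio 1:1 ⇒ n(CaCO3) = 3.44419 mol.
Reaction (3): CaCO3→CaCl2 ratio 1:1 ⇒ n(CaCl2) = 3.44419 mol.
Mass of CaCl2 = 3.44419 × 110.98 = 382.236 g.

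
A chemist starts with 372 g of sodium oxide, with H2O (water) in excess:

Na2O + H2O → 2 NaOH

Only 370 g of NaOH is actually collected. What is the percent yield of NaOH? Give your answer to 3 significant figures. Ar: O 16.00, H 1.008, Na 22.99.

77.1 %

M(Na2O) = 2(22.99) + 16.00 = 61.98 g/mol.
M(NaOH) = 22.99 + 16.00 + 1.008 = 39.998 g/mol.
n(Na2O) = 372.0 g / 61.98 g/mol = 6.002 mol.
From the equation the Na2O:NaOH mole ratio is 1:2, so n(NaOH) = 6.002 × 2/1 = 12.00 mol.
Mass of NaOH = 12.00 mol × 39.998 g/mol = 480.1 g.
This is the theoretical yield. Percent yield = 370 g / 480.1 g × 100% = 77.06%.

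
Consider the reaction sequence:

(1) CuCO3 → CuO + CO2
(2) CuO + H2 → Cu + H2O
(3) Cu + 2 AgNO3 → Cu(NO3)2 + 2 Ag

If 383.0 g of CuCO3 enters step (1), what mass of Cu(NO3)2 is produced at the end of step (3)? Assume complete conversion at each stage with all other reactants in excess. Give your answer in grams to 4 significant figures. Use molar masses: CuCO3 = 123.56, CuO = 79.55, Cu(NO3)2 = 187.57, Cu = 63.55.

581.4 g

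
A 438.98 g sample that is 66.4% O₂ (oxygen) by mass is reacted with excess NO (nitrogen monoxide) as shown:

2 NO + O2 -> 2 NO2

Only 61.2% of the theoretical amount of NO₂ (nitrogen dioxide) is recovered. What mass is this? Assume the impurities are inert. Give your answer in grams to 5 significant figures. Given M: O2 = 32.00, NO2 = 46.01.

Pure O2 available = 438.98 g × 0.664 = 291.483 g.
n(O2) = 291.483 g / 32.00 g/mol = 9.10884 mol.
From the equation the O2:NO2 mole ratio is 1:2, so n(NO2) = 9.10884 × 2/1 = 18.2177 mol.
Mass of NO2 = 18.2177 mol × 46.01 g/mol = 838.195 g.
Actual mass collected = 838.195 g × 0.612 = 512.975 g.

512.98 g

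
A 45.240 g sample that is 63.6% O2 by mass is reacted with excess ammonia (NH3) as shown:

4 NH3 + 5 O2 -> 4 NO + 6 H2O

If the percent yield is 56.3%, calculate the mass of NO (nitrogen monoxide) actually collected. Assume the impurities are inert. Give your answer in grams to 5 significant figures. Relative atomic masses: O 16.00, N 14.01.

12.153 g

Pure O2 available = 45.240 g × 0.636 = 28.7726 g.
M(O2) = 2(16.00) = 32.00 g/mol.
M(NO) = 14.01 + 16.00 = 30.01 g/mol.
n(O2) = 28.7726 g / 32.00 g/mol = 0.899145 mol.
From the equation the O2:NO mole ratio is 5:4, so n(NO) = 0.899145 × 4/5 = 0.719316 mol.
Mass of NO = 0.719316 mol × 30.01 g/mol = 21.5867 g.
Actual mass collected = 21.5867 g × 0.563 = 12.1533 g.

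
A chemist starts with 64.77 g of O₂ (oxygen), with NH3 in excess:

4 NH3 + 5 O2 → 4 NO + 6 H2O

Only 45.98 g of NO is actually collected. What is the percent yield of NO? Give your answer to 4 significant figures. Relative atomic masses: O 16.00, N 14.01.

94.62 %

M(O2) = 2(16.00) = 32.00 g/mol.
M(NO) = 14.01 + 16.00 = 30.01 g/mol.
n(O2) = 64.770 g / 32.00 g/mol = 2.0241 mol.
From the equation the O2:NO mole ratio is 5:4, so n(NO) = 2.0241 × 4/5 = 1.6192 mol.
Mass of NO = 1.6192 mol × 30.01 g/mol = 48.594 g.
This is the theoretical yield. Percent yield = 45.98 g / 48.594 g × 100% = 94.621%.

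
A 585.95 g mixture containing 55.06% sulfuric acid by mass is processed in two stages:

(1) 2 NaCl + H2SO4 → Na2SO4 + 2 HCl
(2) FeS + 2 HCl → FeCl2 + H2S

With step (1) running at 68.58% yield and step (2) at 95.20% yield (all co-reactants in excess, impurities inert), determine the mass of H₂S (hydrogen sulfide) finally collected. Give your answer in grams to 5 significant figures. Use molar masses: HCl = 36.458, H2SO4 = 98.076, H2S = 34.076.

73.184 g

Pure H2SO4 = 585.95 × 0.5506 = 322.624 g.
n(H2SO4) = 322.624 / 98.076 = 3.28953 mol.
Step 1 (H2SO4:HCl = 1:2): theoretical n(HCl) = 6.57906 mol; at 68.58% yield, n(HCl) = 4.51192 mol.
Step 2 (HCl:H2S = 2:1): theoretical n(H2S) = 2.25596 mol, so theoretical mass = 2.25596 × 34.076 = 76.8741 g.
At 95.20% yield, actual mass of H2S = 76.8741 × 0.9520 = 73.1842 g.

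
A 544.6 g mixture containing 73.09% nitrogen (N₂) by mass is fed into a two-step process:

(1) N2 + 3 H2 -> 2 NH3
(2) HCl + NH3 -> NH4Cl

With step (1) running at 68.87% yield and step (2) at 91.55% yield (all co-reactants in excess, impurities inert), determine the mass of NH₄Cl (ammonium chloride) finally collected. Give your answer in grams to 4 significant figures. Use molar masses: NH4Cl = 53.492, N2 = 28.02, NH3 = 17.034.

958.2 g

Pure N2 = 544.6 × 0.7309 = 398.05 g.
n(N2) = 398.05 / 28.02 = 14.206 mol.
Step 1 (N2:NH3 = 1:2): theoretical n(NH3) = 28.412 mol; at 68.87% yield, n(NH3) = 19.567 mol.
Step 2 (NH3:NH4Cl = 1:1): theoretical n(NH4Cl) = 19.567 mol, so theoretical mass = 19.567 × 53.492 = 1046.7 g.
At 91.55% yield, actual mass of NH4Cl = 1046.7 × 0.9155 = 958.24 g.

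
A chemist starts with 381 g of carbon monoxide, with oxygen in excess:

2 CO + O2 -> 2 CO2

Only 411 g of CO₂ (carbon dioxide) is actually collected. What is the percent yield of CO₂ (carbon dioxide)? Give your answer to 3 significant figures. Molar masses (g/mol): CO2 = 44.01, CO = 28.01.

68.7 %

n(CO) = 381.0 g / 28.01 g/mol = 13.60 mol.
From the equation the CO:CO2 mole ratio is 2:2, so n(CO2) = 13.60 × 2/2 = 13.60 mol.
Mass of CO2 = 13.60 mol × 44.01 g/mol = 598.6 g.
This is the theoretical yield. Percent yield = 411 g / 598.6 g × 100% = 68.66%.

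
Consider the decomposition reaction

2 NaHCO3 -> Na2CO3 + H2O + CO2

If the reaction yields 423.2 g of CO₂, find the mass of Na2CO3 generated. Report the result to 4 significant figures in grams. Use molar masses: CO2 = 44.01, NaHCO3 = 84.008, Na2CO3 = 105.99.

n(CO2) = 423.20 g / 44.01 g/mol = 9.6160 mol.
From the equation the CO2:Na2CO3 mole ratio is 1:1, so n(Na2CO3) = 9.6160 × 1/1 = 9.6160 mol.
Mass of Na2CO3 = 9.6160 mol × 105.99 g/mol = 1019.2 g.

1019 g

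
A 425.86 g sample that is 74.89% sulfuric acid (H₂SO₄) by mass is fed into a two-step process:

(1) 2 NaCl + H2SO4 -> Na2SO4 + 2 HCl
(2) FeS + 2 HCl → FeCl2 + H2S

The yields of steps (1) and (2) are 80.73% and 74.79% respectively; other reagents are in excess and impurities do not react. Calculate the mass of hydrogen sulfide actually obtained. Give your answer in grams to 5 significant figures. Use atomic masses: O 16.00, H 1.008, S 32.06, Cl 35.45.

66.904 g

Pure H2SO4 = 425.86 × 0.7489 = 318.927 g.
M(H2SO4) = 2(1.008) + 32.06 + 4(16.00) = 98.076 g/mol.
M(H2S) = 2(1.008) + 32.06 = 34.076 g/mol.
n(H2SO4) = 318.927 / 98.076 = 3.25183 mol.
Step 1 (H2SO4:HCl = 1:2): theoretical n(HCl) = 6.50366 mol; at 80.73% yield, n(HCl) = 5.25041 mol.
Step 2 (HCl:H2S = 2:1): theoretical n(H2S) = 2.62520 mol, so theoretical mass = 2.62520 × 34.076 = 89.4564 g.
At 74.79% yield, actual mass of H2S = 89.4564 × 0.7479 = 66.9045 g.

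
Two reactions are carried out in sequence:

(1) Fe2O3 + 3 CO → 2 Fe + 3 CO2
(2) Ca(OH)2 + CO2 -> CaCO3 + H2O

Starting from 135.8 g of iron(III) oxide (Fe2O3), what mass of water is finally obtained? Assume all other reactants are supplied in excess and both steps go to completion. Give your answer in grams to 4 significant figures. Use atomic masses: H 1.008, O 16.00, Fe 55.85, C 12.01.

45.96 g

M(Fe2O3) = 2(55.85) + 3(16.00) = 159.70 g/mol.
M(H2O) = 2(1.008) + 16.00 = 18.016 g/mol.
n(Fe2O3) = 135.80 / 159.70 = 0.85034 mol.
Step 1 gives a 1:3 ratio of Fe2O3 to CO2, so n(CO2) = 2.5510 mol.
In step 2 the CO2:H2O ratio is 1:1, so n(H2O) = 2.5510 mol.
Mass of H2O = 2.5510 × 18.016 = 45.959 g.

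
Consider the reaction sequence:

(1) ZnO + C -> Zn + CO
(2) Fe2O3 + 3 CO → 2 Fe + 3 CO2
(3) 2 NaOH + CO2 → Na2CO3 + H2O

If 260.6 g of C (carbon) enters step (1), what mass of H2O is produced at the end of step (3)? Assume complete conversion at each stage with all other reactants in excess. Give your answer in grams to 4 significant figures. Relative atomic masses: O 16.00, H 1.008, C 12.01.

390.9 g

M(C) = 12.01 g/mol.
M(H2O) = 2(1.008) + 16.00 = 18.016 g/mol.
n(C) = 260.6 / 12.01 = 21.699 mol.
Reaction (1): C→CO ratio 1:1 ⇒ n(CO) = 21.699 mol.
Reaction (2): CO→CO2 ratio 3:3 ⇒ n(CO2) = 21.699 mol.
Reaction (3): CO2→H2O ratio 1:1 ⇒ n(H2O) = 21.699 mol.
Mass of H2O = 21.699 × 18.016 = 390.92 g.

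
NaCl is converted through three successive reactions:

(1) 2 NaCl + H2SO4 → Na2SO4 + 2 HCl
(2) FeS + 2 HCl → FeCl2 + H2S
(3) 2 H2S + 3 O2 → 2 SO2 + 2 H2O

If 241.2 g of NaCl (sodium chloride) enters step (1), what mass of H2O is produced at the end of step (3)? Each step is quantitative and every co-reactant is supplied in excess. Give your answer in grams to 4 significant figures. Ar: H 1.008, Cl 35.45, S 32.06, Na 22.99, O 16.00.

M(NaCl) = 22.99 + 35.45 = 58.44 g/mol.
M(H2O) = 2(1.008) + 16.00 = 18.016 g/mol.
n(NaCl) = 241.2 / 58.44 = 4.1273 mol.
Reaction (1): NaCl→HCl ratio 2:2 ⇒ n(HCl) = 4.1273 mol.
Reaction (2): HCl→H2S ratio 2:1 ⇒ n(H2S) = 2.0637 mol.
Reaction (3): H2S→H2O ratio 2:2 ⇒ n(H2O) = 2.0637 mol.
Mass of H2O = 2.0637 × 18.016 = 37.179 g.

37.18 g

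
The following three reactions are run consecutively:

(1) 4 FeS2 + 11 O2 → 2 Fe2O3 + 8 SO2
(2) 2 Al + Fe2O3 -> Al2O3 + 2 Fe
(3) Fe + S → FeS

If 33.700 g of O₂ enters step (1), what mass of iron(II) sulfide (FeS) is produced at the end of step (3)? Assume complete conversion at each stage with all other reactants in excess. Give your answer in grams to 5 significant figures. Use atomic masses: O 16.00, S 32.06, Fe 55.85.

M(O2) = 2(16.00) = 32.00 g/mol.
M(FeS) = 55.85 + 32.06 = 87.91 g/mol.
n(O2) = 33.700 / 32.00 = 1.05313 mol.
Reaction (1): O2→Fe2O3 ratio 11:2 ⇒ n(Fe2O3) = 0.191477 mol.
Reaction (2): Fe2O3→Fe ratio 1:2 ⇒ n(Fe) = 0.382955 mol.
Reaction (3): Fe→FeS ratio 1:1 ⇒ n(FeS) = 0.382955 mol.
Mass of FeS = 0.382955 × 87.91 = 33.6655 g.

33.666 g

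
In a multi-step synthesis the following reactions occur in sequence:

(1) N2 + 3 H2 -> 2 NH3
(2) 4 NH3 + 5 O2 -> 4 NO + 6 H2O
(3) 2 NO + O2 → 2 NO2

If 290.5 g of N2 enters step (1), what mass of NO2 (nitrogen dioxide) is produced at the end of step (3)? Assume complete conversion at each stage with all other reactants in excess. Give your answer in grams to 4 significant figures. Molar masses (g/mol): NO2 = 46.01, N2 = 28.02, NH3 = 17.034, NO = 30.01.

n(N2) = 290.5 / 28.02 = 10.368 mol.
Reaction (1): N2→NH3 ratio 1:2 ⇒ n(NH3) = 20.735 mol.
Reaction (2): NH3→NO ratio 4:4 ⇒ n(NO) = 20.735 mol.
Reaction (3): NO→NO2 ratio 2:2 ⇒ n(NO2) = 20.735 mol.
Mass of NO2 = 20.735 × 46.01 = 954.03 g.

954.0 g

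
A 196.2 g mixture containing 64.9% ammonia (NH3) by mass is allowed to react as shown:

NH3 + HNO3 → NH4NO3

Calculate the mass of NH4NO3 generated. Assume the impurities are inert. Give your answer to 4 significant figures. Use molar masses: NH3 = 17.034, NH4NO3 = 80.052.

598.4 g

Mass of pure NH3 = 196.2 g × 0.649 = 127.33 g.
n(NH3) = 127.33 g / 17.034 g/mol = 7.4753 mol.
From the equation the NH3:NH4NO3 mole ratio is 1:1, so n(NH4NO3) = 7.4753 × 1/1 = 7.4753 mol.
Mass of NH4NO3 = 7.4753 mol × 80.052 g/mol = 598.41 g.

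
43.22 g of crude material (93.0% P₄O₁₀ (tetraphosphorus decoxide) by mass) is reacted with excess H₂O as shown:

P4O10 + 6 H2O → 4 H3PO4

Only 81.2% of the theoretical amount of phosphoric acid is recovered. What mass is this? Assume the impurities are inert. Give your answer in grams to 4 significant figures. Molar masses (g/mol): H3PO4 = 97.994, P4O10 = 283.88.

Pure P4O10 available = 43.22 g × 0.930 = 40.195 g.
n(P4O10) = 40.195 g / 283.88 g/mol = 0.14159 mol.
From the equation the P4O10:H3PO4 mole ratio is 1:4, so n(H3PO4) = 0.14159 × 4/1 = 0.56636 mol.
Mass of H3PO4 = 0.56636 mol × 97.994 g/mol = 55.500 g.
Actual mass collected = 55.500 g × 0.812 = 45.066 g.

45.07 g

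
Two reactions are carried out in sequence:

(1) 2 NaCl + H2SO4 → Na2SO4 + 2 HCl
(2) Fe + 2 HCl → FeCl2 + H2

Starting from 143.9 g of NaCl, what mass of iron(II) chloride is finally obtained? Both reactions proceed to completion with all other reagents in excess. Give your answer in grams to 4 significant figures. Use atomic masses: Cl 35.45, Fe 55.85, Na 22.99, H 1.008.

156.1 g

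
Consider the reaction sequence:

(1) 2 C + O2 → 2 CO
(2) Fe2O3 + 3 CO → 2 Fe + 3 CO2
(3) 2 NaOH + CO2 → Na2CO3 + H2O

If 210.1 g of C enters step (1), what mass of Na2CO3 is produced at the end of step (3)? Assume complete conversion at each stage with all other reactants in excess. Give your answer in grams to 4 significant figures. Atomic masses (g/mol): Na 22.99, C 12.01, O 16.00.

M(C) = 12.01 g/mol.
M(Na2CO3) = 2(22.99) + 12.01 + 3(16.00) = 105.99 g/mol.
n(C) = 210.1 / 12.01 = 17.494 mol.
Reaction (1): C→CO ratio 2:2 ⇒ n(CO) = 17.494 mol.
Reaction (2): CO→CO2 ratio 3:3 ⇒ n(CO2) = 17.494 mol.
Reaction (3): CO2→Na2CO3 ratio 1:1 ⇒ n(Na2CO3) = 17.494 mol.
Mass of Na2CO3 = 17.494 × 105.99 = 1854.2 g.

1854 g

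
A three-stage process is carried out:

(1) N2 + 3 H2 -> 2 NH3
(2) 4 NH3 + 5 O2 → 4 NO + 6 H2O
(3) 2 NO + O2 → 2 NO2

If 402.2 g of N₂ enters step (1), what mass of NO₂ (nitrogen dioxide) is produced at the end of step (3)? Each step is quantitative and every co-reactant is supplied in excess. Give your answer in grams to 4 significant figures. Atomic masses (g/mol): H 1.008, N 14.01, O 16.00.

1321 g

M(N2) = 2(14.01) = 28.02 g/mol.
M(NO2) = 14.01 + 2(16.00) = 46.01 g/mol.
n(N2) = 402.2 / 28.02 = 14.354 mol.
Reaction (1): N2→NH3 ratio 1:2 ⇒ n(NH3) = 28.708 mol.
Reaction (2): NH3→NO ratio 4:4 ⇒ n(NO) = 28.708 mol.
Reaction (3): NO→NO2 ratio 2:2 ⇒ n(NO2) = 28.708 mol.
Mass of NO2 = 28.708 × 46.01 = 1320.9 g.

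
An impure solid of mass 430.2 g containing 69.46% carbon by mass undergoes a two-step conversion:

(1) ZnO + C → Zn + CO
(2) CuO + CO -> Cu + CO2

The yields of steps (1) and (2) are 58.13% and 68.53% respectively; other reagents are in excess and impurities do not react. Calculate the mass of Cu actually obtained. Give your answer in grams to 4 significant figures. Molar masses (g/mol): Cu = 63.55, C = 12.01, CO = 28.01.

Pure C = 430.2 × 0.6946 = 298.82 g.
n(C) = 298.82 / 12.01 = 24.881 mol.
Step 1 (C:CO = 1:1): theoretical n(CO) = 24.881 mol; at 58.13% yield, n(CO) = 14.463 mol.
Step 2 (CO:Cu = 1:1): theoretical n(Cu) = 14.463 mol, so theoretical mass = 14.463 × 63.55 = 919.13 g.
At 68.53% yield, actual mass of Cu = 919.13 × 0.6853 = 629.88 g.

629.9 g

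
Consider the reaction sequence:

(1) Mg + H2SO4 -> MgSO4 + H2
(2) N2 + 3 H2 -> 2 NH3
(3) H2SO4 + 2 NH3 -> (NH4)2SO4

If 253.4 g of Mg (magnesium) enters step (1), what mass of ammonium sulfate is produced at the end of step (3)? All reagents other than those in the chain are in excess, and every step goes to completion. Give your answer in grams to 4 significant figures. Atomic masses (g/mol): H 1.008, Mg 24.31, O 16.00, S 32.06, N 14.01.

M(Mg) = 24.31 g/mol.
M((NH4)2SO4) = 2(14.01) + 8(1.008) + 32.06 + 4(16.00) = 132.144 g/mol.
n(Mg) = 253.4 / 24.31 = 10.424 mol.
Reaction (1): Mg→H2 ratio 1:1 ⇒ n(H2) = 10.424 mol.
Reaction (2): H2→NH3 ratio 3:2 ⇒ n(NH3) = 6.9491 mol.
Reaction (3): NH3→(NH4)2SO4 ratio 2:1 ⇒ n((NH4)2SO4) = 3.4746 mol.
Mass of (NH4)2SO4 = 3.4746 × 132.144 = 459.14 g.

459.1 g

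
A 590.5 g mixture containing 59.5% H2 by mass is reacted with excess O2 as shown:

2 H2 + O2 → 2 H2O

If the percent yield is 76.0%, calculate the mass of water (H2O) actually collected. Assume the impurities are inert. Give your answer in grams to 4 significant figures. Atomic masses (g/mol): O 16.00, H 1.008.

Pure H2 available = 590.5 g × 0.595 = 351.35 g.
M(H2) = 2(1.008) = 2.016 g/mol.
M(H2O) = 2(1.008) + 16.00 = 18.016 g/mol.
n(H2) = 351.35 g / 2.016 g/mol = 174.28 mol.
From the equation the H2:H2O mole ratio is 2:2, so n(H2O) = 174.28 × 2/2 = 174.28 mol.
Mass of H2O = 174.28 mol × 18.016 g/mol = 3139.8 g.
Actual mass collected = 3139.8 g × 0.760 = 2386.3 g.

2386 g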